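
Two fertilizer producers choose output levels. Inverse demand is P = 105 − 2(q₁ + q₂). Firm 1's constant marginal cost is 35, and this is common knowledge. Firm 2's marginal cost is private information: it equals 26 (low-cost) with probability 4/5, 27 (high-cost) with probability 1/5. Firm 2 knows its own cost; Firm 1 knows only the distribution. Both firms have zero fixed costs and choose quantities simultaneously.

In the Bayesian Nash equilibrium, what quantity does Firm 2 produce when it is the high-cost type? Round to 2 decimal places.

14.40

Type-c best response for Firm 2: q₂(c) = (105 − c)/4 − q₁/2.
Firm 1 maximizes expected profit; its first-order condition is 105 − 4q₁ − 2E[q₂] − 35 = 0.
Substituting E[q₂] and solving: E[c₂] = 26.2, so q₁ = (105 − 2·35 + 26.2)/6 = 10.2.
q₂(high-cost) = (105 − 27 − 2·10.2)/4 = 14.4.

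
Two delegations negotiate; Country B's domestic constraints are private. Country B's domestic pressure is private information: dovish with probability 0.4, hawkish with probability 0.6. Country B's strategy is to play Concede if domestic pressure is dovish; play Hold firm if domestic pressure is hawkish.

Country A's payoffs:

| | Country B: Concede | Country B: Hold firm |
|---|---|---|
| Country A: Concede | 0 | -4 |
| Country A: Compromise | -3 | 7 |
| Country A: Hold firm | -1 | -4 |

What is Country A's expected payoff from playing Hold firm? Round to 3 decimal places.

-2.800

Take the expectation over Country B's domestic pressure, weighting each type's action by its prior probability.
E[Hold firm] = 0.4·(-1) + 0.6·(-4) = (-0.4) + (-2.4) = -2.8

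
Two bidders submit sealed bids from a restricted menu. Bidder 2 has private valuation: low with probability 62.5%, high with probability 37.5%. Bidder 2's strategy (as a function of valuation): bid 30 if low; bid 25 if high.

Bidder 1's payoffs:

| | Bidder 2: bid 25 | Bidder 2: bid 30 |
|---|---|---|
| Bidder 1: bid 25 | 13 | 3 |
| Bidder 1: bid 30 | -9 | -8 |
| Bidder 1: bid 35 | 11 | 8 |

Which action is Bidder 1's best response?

E[bid 25] = 0.625·(3) + 0.375·(13) = 6.75
E[bid 30] = 0.625·(-8) + 0.375·(-9) = -8.375
E[bid 35] = 0.625·(8) + 0.375·(11) = 9.125
Best response: bid 35 (9.125 is the largest).

bid 35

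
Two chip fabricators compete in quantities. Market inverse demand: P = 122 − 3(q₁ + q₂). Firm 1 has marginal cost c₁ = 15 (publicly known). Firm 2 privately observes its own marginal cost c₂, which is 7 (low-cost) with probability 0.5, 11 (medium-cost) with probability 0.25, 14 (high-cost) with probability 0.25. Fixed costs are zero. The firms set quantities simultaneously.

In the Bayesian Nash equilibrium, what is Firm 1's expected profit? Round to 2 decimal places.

Type-c best response for Firm 2: q₂(c) = (122 − c)/6 − q₁/2.
Firm 1 maximizes expected profit; its first-order condition is 122 − 6q₁ − 3E[q₂] − 15 = 0.
Substituting E[q₂] and solving: E[c₂] = 9.75, so q₁ = (122 − 2·15 + 9.75)/9 = 11.3056.
E[P] = 122 − 3·(q₁ + E[q₂]) = 48.9167; Firm 1's expected profit = (E[P] − 15)·q₁ = (48.9167 − 15)·11.3056 = 383.447.

383.45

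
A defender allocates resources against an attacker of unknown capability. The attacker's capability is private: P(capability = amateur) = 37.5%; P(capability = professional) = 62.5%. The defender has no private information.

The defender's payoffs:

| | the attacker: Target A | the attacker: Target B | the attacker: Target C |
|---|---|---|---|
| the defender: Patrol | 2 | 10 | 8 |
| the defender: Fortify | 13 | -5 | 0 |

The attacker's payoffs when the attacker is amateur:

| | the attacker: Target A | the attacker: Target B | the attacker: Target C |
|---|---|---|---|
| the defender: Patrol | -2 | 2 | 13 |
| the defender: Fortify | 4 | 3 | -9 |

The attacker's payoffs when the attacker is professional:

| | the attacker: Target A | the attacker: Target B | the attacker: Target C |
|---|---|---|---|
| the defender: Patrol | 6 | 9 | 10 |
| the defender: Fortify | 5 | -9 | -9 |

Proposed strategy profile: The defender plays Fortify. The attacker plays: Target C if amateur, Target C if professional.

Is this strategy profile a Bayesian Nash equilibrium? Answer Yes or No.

The defender plays Fortify: E[Fortify] = 0.375·(0) + 0.625·(0) = 0; E[Patrol] = 8. Not best-responding. ✗
The attacker (capability amateur), facing Fortify: Target A gives 4, Target B gives 3, Target C gives -9. Proposed Target C is not best — profitable deviation exists. ✗
The attacker (capability professional), facing Fortify: Target A gives 5, Target B gives -9, Target C gives -9. Proposed Target C is not best — profitable deviation exists. ✗

No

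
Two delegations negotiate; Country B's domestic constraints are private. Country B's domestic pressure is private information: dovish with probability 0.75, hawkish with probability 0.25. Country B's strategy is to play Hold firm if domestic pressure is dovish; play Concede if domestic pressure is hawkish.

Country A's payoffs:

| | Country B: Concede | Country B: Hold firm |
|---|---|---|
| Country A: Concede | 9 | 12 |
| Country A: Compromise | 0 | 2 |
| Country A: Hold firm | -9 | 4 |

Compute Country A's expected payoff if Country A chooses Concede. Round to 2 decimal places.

11.25

E[Concede] = 0.75·12 + 0.25·9 = 9 + 2.25 = 11.25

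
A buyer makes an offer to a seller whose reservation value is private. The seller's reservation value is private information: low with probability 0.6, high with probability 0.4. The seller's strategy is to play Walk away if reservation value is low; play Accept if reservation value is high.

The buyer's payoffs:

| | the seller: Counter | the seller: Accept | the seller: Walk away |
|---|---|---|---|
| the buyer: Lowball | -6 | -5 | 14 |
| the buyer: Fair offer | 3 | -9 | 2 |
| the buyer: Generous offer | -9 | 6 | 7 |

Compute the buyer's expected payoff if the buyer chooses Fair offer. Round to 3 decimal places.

E[Fair offer] = 0.6·2 + 0.4·(-9) = 1.2 + (-3.6) = -2.4

-2.400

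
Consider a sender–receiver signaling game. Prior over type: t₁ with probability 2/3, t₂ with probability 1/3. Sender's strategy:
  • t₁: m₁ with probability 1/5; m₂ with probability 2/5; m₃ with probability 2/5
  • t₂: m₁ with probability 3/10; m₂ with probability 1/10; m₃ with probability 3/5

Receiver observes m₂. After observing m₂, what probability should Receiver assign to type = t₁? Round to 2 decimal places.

Apply Bayes' rule using the sender's strategy as the likelihood.
P(m₂) = (2/3)·(2/5) + (1/3)·(1/10) = 3/10
P(t₁ | m₂) = ((2/3)·(2/5)) / (3/10) = (4/15) / (3/10) = 8/9

0.89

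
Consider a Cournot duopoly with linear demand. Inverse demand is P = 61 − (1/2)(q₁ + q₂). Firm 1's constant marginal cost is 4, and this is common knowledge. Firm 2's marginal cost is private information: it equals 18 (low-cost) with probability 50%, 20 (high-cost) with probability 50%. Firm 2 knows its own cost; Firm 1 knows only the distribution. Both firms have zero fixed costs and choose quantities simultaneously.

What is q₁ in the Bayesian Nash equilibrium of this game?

Firm 2 with cost c maximizes (61 − (1/2)(q₁+q₂) − c)·q₂, giving q₂(c) = (61 − c − (1/2)q₁).
E[c₂] = 0.5·18 + 0.5·20 = 19
Firm 1's FOC against E[q₂] yields q₁ = (61 − 2·4 + E[c₂])/(3/2) = (61 − 8 + 19)/(3/2) = 48.

48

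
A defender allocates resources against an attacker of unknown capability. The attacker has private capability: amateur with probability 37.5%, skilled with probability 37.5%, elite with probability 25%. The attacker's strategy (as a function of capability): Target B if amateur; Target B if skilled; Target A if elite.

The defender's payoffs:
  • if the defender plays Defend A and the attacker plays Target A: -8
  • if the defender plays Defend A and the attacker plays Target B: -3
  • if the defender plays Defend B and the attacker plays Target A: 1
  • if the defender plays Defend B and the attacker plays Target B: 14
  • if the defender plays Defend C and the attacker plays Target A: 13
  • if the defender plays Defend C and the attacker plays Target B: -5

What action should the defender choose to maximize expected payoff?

Defend B

E[Defend A] = 0.375·(-3) + 0.375·(-3) + 0.25·(-8) = -4.25
E[Defend B] = 0.375·(14) + 0.375·(14) + 0.25·(1) = 10.75
E[Defend C] = 0.375·(-5) + 0.375·(-5) + 0.25·(13) = -0.5
Best response: Defend B (10.75 is the largest).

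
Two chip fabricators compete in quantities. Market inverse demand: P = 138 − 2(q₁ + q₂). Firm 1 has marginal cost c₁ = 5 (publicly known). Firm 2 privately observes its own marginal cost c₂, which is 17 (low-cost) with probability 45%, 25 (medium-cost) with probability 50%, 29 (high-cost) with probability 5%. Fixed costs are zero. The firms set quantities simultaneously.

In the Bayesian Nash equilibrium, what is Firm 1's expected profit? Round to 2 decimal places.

1243.34

Type-c best response for Firm 2: q₂(c) = (138 − c)/4 − q₁/2.
Firm 1 maximizes expected profit; its first-order condition is 138 − 4q₁ − 2E[q₂] − 5 = 0.
Substituting E[q₂] and solving: E[c₂] = 21.6, so q₁ = (138 − 2·5 + 21.6)/6 = 24.9333.
E[P] = 138 − 2·(q₁ + E[q₂]) = 54.8667; Firm 1's expected profit = (E[P] − 5)·q₁ = (54.8667 − 5)·24.9333 = 1243.34.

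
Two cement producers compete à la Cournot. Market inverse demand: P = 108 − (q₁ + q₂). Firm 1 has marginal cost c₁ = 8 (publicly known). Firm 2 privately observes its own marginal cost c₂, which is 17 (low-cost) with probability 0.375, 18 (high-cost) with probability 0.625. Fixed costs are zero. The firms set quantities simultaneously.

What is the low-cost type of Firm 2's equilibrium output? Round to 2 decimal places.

27.23

Type-c best response for Firm 2: q₂(c) = (108 − c)/2 − q₁/2.
Firm 1 maximizes expected profit; its first-order condition is 108 − 2q₁ − E[q₂] − 8 = 0.
Substituting E[q₂] and solving: E[c₂] = 17.625, so q₁ = (108 − 2·8 + 17.625)/3 = 36.5417.
q₂(low-cost) = (108 − 17 − 36.5417)/2 = 27.2292.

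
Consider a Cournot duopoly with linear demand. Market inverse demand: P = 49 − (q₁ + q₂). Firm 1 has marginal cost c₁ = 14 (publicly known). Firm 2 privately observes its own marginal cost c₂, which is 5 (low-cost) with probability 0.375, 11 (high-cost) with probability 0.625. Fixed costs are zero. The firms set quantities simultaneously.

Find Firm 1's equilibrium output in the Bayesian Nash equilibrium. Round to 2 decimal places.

Type-c best response for Firm 2: q₂(c) = (49 − c)/2 − q₁/2.
Firm 1 maximizes expected profit; its first-order condition is 49 − 2q₁ − E[q₂] − 14 = 0.
Substituting E[q₂] and solving: E[c₂] = 8.75, so q₁ = (49 − 2·14 + 8.75)/3 = 9.91667.

9.92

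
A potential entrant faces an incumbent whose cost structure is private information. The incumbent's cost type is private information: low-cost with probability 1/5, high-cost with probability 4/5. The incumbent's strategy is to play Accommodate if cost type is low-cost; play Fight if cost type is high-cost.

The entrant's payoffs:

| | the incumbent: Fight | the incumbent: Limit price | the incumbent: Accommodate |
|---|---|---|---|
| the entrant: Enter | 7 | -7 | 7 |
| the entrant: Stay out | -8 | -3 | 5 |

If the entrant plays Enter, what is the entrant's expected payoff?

7

E[Enter] = 1/5·7 + 4/5·7 = 7/5 + 28/5 = 7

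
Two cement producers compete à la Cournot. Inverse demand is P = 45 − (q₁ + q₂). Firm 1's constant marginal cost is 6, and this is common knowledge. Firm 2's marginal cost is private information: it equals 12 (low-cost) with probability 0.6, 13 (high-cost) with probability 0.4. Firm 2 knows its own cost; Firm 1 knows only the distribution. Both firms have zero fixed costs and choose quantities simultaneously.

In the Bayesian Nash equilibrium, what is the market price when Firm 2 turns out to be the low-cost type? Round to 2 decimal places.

20.93

Firm 2 with cost c maximizes (45 − (q₁+q₂) − c)·q₂, giving q₂(c) = (45 − c − q₁)/2.
E[c₂] = 0.6·12 + 0.4·13 = 12.4
Firm 1's FOC against E[q₂] yields q₁ = (45 − 2·6 + E[c₂])/3 = (45 − 12 + 12.4)/3 = 15.1333.
q₂(low-cost) = 8.93333, so P = 45 − (15.1333 + 8.93333) = 20.9333.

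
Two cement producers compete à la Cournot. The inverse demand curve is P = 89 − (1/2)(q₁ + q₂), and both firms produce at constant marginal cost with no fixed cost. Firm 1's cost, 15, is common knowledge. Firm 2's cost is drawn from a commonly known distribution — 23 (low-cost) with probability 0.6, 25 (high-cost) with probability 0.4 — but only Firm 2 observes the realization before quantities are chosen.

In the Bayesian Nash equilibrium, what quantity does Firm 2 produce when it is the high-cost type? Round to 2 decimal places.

36.40

Each type of Firm 2 best-responds to q₁; Firm 1 best-responds to the expected q₂ over Firm 2's types.
Firm 2 with cost c maximizes (89 − (1/2)(q₁+q₂) − c)·q₂, giving q₂(c) = (89 − c − (1/2)q₁).
E[c₂] = 0.6·23 + 0.4·25 = 23.8
Firm 1's FOC against E[q₂] yields q₁ = (89 − 2·15 + E[c₂])/(3/2) = (89 − 30 + 23.8)/(3/2) = 55.2.
q₂(high-cost) = (89 − 25 − (1/2)·55.2) = 36.4.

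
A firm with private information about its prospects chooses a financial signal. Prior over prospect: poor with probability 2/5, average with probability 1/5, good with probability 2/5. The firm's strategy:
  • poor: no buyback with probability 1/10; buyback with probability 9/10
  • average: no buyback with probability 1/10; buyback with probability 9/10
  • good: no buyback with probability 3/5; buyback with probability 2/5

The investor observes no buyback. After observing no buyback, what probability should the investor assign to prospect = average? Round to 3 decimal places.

0.067

P(no buyback) = (2/5)·(1/10) + (1/5)·(1/10) + (2/5)·(3/5) = 3/10
P(average | no buyback) = ((1/5)·(1/10)) / (3/10) = (1/50) / (3/10) = 1/15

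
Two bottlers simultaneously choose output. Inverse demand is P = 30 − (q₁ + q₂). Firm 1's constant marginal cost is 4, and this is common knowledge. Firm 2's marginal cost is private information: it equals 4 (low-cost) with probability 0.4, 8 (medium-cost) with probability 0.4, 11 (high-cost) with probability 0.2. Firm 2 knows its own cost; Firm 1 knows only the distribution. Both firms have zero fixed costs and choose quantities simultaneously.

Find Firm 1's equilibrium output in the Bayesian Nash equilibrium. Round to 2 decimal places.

9.67

Type-c best response for Firm 2: q₂(c) = (30 − c)/2 − q₁/2.
Firm 1 maximizes expected profit; its first-order condition is 30 − 2q₁ − E[q₂] − 4 = 0.
Substituting E[q₂] and solving: E[c₂] = 7, so q₁ = (30 − 2·4 + 7)/3 = 9.66667.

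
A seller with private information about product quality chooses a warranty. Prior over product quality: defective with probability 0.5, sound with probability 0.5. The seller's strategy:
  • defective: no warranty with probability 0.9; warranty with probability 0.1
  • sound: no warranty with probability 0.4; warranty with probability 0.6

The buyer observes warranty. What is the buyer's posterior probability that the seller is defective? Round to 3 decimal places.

0.143

P(warranty) = 0.5·0.1 + 0.5·0.6 = 0.35
P(defective | warranty) = (0.5·0.1) / 0.35 = 0.05 / 0.35 = 0.142857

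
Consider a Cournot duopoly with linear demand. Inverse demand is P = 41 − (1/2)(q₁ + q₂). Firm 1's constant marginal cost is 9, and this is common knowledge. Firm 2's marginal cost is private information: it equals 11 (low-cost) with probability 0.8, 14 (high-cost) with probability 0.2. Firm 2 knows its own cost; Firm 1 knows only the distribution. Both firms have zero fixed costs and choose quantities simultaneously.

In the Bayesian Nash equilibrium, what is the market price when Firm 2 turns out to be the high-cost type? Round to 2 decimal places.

Type-c best response for Firm 2: q₂(c) = (41 − c) − q₁/2.
Firm 1 maximizes expected profit; its first-order condition is 41 − q₁ − (1/2)E[q₂] − 9 = 0.
Substituting E[q₂] and solving: E[c₂] = 11.6, so q₁ = (41 − 2·9 + 11.6)/(3/2) = 23.0667.
q₂(high-cost) = 15.4667, so P = 41 − (1/2)·(23.0667 + 15.4667) = 21.7333.

21.73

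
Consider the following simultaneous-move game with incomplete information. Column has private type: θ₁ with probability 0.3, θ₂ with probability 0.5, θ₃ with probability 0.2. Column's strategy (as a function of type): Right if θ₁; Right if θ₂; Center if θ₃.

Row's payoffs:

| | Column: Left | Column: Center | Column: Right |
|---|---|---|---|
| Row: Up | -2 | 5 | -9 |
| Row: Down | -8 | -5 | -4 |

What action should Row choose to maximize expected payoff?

Compute Row's expected payoff for each action, taking the expectation over Column's type.
E[Up] = 0.3·(-9) + 0.5·(-9) + 0.2·(5) = -6.2
E[Down] = 0.3·(-4) + 0.5·(-4) + 0.2·(-5) = -4.2
Best response: Down (-4.2 is the largest).

Down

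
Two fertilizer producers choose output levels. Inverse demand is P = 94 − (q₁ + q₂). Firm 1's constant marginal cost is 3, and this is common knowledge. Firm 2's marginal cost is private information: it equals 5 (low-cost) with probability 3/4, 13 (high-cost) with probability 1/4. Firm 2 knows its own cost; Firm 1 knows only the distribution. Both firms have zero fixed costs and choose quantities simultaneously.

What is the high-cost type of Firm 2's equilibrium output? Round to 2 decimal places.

Each type of Firm 2 best-responds to q₁; Firm 1 best-responds to the expected q₂ over Firm 2's types.
Firm 2 with cost c maximizes (94 − (q₁+q₂) − c)·q₂, giving q₂(c) = (94 − c − q₁)/2.
E[c₂] = 3/4·5 + 1/4·13 = 7
Firm 1's FOC against E[q₂] yields q₁ = (94 − 2·3 + E[c₂])/3 = (94 − 6 + 7)/3 = 31.6667.
q₂(high-cost) = (94 − 13 − 31.6667)/2 = 24.6667.

24.67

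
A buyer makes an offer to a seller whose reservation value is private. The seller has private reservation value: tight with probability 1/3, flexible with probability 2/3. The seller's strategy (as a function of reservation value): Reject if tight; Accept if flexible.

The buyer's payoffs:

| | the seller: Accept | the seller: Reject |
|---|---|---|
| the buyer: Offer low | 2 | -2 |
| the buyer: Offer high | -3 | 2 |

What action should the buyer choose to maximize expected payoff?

E[Offer low] = 1/3·(-2) + 2/3·(2) = 2/3
E[Offer high] = 1/3·(2) + 2/3·(-3) = -4/3
Best response: Offer low (2/3 is the largest).

Offer low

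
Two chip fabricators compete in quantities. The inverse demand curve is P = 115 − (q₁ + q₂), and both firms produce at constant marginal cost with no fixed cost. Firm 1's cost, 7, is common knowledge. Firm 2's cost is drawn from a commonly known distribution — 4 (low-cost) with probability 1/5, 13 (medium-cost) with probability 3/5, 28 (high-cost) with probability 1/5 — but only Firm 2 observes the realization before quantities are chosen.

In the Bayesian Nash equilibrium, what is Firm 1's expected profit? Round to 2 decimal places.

Firm 2 with cost c maximizes (115 − (q₁+q₂) − c)·q₂, giving q₂(c) = (115 − c − q₁)/2.
E[c₂] = 1/5·4 + 3/5·13 + 1/5·28 = 14.2
Firm 1's FOC against E[q₂] yields q₁ = (115 − 2·7 + E[c₂])/3 = (115 − 14 + 14.2)/3 = 38.4.
E[P] = 115 − (q₁ + E[q₂]) = 45.4; Firm 1's expected profit = (E[P] − 7)·q₁ = (45.4 − 7)·38.4 = 1474.56.

1474.56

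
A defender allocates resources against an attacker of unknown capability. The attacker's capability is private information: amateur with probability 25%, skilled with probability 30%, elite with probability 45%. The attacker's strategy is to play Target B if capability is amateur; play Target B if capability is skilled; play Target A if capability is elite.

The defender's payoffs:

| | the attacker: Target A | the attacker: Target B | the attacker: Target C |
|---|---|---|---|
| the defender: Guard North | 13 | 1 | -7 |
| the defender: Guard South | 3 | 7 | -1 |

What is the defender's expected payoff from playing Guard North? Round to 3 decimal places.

6.400

E[Guard North] = 0.25·1 + 0.3·1 + 0.45·13 = 0.25 + 0.3 + 5.85 = 6.4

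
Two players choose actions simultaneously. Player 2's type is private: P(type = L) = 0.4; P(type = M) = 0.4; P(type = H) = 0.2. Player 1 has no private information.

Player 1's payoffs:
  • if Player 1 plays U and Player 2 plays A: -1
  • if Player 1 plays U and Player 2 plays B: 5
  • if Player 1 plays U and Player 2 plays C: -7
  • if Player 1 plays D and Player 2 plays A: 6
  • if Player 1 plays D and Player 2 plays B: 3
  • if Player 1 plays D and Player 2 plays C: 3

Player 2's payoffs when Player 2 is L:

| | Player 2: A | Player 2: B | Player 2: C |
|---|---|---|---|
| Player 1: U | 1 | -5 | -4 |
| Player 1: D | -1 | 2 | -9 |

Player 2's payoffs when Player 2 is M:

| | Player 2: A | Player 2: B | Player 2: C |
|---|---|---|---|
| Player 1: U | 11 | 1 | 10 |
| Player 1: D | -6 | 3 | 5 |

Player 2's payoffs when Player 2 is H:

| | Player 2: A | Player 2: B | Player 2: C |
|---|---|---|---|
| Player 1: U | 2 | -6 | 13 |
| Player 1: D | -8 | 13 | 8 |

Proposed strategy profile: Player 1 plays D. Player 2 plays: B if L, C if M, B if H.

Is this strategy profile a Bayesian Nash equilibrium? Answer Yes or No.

Yes

A profile is a BNE iff every type of every player is best-responding given beliefs about the other side.
Player 1 plays D: E[D] = 0.4·(3) + 0.4·(3) + 0.2·(3) = 3; E[U] = 0.2. Best-responding. ✓
Player 2 (type L), facing D: A gives -1, B gives 2, C gives -9. Proposed B is best. ✓
Player 2 (type M), facing D: A gives -6, B gives 3, C gives 5. Proposed C is best. ✓
Player 2 (type H), facing D: A gives -8, B gives 13, C gives 8. Proposed B is best. ✓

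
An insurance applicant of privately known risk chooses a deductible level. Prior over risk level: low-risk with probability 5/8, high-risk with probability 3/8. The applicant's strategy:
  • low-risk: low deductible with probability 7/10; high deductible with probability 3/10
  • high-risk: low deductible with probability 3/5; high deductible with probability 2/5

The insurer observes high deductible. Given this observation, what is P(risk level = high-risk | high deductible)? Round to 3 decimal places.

P(high deductible) = (5/8)·(3/10) + (3/8)·(2/5) = 27/80
P(high-risk | high deductible) = ((3/8)·(2/5)) / (27/80) = (3/20) / (27/80) = 4/9

0.444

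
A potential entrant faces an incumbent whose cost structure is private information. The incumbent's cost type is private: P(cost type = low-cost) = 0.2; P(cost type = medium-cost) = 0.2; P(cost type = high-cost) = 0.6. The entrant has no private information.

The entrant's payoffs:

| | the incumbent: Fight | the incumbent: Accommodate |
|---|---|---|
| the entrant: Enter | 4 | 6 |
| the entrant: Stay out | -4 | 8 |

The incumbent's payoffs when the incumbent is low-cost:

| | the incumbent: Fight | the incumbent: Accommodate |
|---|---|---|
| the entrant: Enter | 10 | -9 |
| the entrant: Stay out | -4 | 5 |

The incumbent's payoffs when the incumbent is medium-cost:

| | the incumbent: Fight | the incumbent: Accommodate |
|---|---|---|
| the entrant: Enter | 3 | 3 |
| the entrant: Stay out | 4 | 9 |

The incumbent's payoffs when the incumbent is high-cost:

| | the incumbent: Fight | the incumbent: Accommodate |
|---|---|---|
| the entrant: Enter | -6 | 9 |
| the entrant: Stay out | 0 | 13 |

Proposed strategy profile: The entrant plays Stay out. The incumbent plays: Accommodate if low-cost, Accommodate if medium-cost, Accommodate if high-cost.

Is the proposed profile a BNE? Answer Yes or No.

Yes

A profile is a BNE iff every type of every player is best-responding given beliefs about the other side.
The entrant plays Stay out: E[Stay out] = 0.2·(8) + 0.2·(8) + 0.6·(8) = 8; E[Enter] = 6. Best-responding. ✓
The incumbent (cost type low-cost), facing Stay out: Fight gives -4, Accommodate gives 5. Proposed Accommodate is best. ✓
The incumbent (cost type medium-cost), facing Stay out: Fight gives 4, Accommodate gives 9. Proposed Accommodate is best. ✓
The incumbent (cost type high-cost), facing Stay out: Fight gives 0, Accommodate gives 13. Proposed Accommodate is best. ✓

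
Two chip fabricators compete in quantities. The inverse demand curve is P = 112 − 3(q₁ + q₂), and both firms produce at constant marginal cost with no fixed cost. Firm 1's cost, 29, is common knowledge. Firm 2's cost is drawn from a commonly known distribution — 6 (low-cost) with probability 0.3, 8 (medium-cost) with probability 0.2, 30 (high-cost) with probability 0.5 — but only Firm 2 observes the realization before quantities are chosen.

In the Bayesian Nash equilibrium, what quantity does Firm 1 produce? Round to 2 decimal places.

8.04

Firm 2 with cost c maximizes (112 − 3(q₁+q₂) − c)·q₂, giving q₂(c) = (112 − c − 3q₁)/6.
E[c₂] = 0.3·6 + 0.2·8 + 0.5·30 = 18.4
Firm 1's FOC against E[q₂] yields q₁ = (112 − 2·29 + E[c₂])/9 = (112 − 58 + 18.4)/9 = 8.04444.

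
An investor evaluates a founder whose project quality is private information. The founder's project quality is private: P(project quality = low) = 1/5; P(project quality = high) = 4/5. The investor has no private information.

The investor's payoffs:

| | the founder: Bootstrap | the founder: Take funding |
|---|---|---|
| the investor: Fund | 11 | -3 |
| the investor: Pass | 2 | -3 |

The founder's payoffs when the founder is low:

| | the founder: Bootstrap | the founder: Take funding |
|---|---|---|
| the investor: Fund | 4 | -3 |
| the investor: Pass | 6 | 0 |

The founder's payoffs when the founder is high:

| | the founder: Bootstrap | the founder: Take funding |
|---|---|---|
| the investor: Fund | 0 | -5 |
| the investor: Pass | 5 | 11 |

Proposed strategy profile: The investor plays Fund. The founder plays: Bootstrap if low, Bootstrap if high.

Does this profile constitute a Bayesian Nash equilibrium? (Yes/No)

The investor plays Fund: E[Fund] = 1/5·(11) + 4/5·(11) = 11; E[Pass] = 2. Best-responding. ✓
The founder (project quality low), facing Fund: Bootstrap gives 4, Take funding gives -3. Proposed Bootstrap is best. ✓
The founder (project quality high), facing Fund: Bootstrap gives 0, Take funding gives -5. Proposed Bootstrap is best. ✓

Yes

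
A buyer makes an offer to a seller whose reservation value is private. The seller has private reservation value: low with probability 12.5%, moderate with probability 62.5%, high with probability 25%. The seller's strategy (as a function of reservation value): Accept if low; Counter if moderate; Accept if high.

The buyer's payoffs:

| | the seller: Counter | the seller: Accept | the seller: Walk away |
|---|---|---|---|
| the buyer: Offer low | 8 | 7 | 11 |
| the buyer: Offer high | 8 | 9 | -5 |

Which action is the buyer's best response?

Offer high

E[Offer low] = 0.125·(7) + 0.625·(8) + 0.25·(7) = 7.625
E[Offer high] = 0.125·(9) + 0.625·(8) + 0.25·(9) = 8.375
Best response: Offer high (8.375 is the largest).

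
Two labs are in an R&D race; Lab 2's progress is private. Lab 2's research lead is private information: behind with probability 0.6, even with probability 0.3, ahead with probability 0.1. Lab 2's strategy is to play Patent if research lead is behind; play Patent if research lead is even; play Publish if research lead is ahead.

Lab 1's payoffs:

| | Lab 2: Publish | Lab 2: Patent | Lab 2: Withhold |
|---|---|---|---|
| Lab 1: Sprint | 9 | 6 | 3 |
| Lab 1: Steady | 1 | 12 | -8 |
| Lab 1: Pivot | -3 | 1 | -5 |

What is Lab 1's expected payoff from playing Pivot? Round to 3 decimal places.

0.600

E[Pivot] = 0.6·1 + 0.3·1 + 0.1·(-3) = 0.6 + 0.3 + (-0.3) = 0.6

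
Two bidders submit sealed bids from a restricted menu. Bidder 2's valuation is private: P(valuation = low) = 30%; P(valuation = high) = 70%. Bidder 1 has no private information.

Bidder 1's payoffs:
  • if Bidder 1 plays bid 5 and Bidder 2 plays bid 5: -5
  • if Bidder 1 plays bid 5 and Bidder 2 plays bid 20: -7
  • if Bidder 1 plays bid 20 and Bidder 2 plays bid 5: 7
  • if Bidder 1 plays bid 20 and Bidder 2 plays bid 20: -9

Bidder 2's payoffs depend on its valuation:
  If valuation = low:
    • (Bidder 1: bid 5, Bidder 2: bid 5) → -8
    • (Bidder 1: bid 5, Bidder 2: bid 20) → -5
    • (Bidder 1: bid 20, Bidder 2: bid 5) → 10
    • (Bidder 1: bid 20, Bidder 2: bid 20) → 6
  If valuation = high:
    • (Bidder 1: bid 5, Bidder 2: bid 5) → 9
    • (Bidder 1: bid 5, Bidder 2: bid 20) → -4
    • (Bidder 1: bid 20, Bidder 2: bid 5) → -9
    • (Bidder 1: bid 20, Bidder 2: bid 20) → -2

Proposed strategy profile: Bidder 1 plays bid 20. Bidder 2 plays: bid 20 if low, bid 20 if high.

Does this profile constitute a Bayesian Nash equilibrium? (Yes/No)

Bidder 1 plays bid 20: E[bid 20] = 0.3·(-9) + 0.7·(-9) = -9; E[bid 5] = -7. Not best-responding. ✗
Bidder 2 (valuation low), facing bid 20: bid 5 gives 10, bid 20 gives 6. Proposed bid 20 is not best — profitable deviation exists. ✗
Bidder 2 (valuation high), facing bid 20: bid 5 gives -9, bid 20 gives -2. Proposed bid 20 is best. ✓

No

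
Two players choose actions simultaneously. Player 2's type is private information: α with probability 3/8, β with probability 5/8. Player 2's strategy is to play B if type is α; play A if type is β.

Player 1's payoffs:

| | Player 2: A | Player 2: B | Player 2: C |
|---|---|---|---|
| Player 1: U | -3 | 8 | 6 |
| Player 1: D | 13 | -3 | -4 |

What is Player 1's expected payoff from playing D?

E[D] = 3/8·(-3) + 5/8·13 = (-9/8) + 65/8 = 7

7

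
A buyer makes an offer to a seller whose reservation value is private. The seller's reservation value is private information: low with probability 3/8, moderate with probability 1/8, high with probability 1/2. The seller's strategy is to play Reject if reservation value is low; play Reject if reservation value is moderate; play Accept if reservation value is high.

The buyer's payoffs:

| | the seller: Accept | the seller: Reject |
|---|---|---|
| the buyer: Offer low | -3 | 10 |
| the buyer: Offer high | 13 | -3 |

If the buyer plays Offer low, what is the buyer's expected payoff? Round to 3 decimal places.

3.500

E[Offer low] = 3/8·10 + 1/8·10 + 1/2·(-3) = 15/4 + 5/4 + (-3/2) = 7/2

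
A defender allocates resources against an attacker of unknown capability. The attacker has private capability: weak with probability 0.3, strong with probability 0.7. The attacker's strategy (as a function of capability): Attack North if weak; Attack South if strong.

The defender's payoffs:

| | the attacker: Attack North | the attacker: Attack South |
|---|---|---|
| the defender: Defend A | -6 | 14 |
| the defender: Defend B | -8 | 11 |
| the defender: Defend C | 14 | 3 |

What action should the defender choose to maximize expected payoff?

Defend A

Compute the defender's expected payoff for each action, taking the expectation over the attacker's type.
E[Defend A] = 0.3·(-6) + 0.7·(14) = 8
E[Defend B] = 0.3·(-8) + 0.7·(11) = 5.3
E[Defend C] = 0.3·(14) + 0.7·(3) = 6.3
Best response: Defend A (8 is the largest).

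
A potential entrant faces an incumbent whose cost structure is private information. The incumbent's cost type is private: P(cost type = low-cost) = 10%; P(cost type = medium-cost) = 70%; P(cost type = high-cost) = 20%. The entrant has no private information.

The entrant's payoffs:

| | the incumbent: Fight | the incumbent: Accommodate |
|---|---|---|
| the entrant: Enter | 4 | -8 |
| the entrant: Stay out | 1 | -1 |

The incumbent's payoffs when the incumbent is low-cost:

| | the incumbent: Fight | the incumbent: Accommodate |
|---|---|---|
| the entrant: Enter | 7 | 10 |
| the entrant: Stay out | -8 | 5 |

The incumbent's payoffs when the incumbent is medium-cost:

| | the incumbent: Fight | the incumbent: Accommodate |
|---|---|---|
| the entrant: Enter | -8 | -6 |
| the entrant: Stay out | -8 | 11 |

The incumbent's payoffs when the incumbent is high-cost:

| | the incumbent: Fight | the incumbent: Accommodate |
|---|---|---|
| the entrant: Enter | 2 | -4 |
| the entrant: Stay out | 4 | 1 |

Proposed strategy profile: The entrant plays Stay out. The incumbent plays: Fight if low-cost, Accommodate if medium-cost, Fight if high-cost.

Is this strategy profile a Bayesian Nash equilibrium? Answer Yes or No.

A profile is a BNE iff every type of every player is best-responding given beliefs about the other side.
The entrant plays Stay out: E[Stay out] = 0.1·(1) + 0.7·(-1) + 0.2·(1) = -0.4; E[Enter] = -4.4. Best-responding. ✓
The incumbent (cost type low-cost), facing Stay out: Fight gives -8, Accommodate gives 5. Proposed Fight is not best — profitable deviation exists. ✗
The incumbent (cost type medium-cost), facing Stay out: Fight gives -8, Accommodate gives 11. Proposed Accommodate is best. ✓
The incumbent (cost type high-cost), facing Stay out: Fight gives 4, Accommodate gives 1. Proposed Fight is best. ✓

No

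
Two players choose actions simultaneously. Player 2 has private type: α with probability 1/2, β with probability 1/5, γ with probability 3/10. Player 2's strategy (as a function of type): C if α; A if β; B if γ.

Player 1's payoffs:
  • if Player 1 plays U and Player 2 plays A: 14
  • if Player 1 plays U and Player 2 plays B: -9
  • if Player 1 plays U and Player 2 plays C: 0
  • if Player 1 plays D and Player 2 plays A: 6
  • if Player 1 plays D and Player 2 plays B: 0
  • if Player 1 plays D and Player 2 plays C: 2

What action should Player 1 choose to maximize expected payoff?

D

E[U] = 1/2·(0) + 1/5·(14) + 3/10·(-9) = 1/10
E[D] = 1/2·(2) + 1/5·(6) + 3/10·(0) = 11/5
Best response: D (11/5 is the largest).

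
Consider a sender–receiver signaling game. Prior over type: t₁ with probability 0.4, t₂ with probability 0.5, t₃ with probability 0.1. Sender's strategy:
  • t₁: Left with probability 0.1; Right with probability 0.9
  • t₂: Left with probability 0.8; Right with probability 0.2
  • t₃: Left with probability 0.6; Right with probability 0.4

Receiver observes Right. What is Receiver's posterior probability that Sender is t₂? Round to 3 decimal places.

0.200

P(Right) = 0.4·0.9 + 0.5·0.2 + 0.1·0.4 = 0.5
P(t₂ | Right) = (0.5·0.2) / 0.5 = 0.1 / 0.5 = 0.2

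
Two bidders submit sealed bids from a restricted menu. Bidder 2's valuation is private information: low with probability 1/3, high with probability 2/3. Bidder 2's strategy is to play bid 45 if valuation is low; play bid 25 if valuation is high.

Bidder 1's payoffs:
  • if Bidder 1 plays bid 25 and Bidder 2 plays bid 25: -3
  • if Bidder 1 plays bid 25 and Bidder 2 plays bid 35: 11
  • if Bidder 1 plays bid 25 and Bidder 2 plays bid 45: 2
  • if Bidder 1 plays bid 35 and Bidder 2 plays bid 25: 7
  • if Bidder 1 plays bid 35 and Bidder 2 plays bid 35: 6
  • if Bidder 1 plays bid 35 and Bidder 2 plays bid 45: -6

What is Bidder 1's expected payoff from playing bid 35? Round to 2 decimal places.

Take the expectation over Bidder 2's valuation, weighting each type's action by its prior probability.
E[bid 35] = 1/3·(-6) + 2/3·7 = (-2) + 14/3 = 8/3

2.67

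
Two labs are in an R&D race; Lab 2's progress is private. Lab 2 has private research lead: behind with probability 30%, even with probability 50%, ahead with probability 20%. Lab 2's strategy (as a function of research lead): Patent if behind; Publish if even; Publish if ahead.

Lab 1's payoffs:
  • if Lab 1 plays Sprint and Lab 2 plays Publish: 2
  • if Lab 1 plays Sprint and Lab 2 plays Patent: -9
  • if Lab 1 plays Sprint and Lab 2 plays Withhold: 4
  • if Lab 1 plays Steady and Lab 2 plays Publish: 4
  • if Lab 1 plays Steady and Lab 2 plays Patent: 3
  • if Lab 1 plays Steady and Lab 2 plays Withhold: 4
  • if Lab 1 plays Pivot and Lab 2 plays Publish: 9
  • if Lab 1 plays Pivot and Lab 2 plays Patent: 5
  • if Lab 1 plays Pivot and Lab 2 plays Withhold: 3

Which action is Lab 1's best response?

Pivot

Compute Lab 1's expected payoff for each action, taking the expectation over Lab 2's type.
E[Sprint] = 0.3·(-9) + 0.5·(2) + 0.2·(2) = -1.3
E[Steady] = 0.3·(3) + 0.5·(4) + 0.2·(4) = 3.7
E[Pivot] = 0.3·(5) + 0.5·(9) + 0.2·(9) = 7.8
Best response: Pivot (7.8 is the largest).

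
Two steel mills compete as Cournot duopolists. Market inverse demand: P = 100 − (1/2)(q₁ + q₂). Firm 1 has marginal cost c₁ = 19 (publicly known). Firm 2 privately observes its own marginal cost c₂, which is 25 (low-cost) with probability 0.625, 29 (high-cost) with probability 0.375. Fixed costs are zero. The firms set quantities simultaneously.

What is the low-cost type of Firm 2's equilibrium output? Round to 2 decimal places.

45.50

Type-c best response for Firm 2: q₂(c) = (100 − c) − q₁/2.
Firm 1 maximizes expected profit; its first-order condition is 100 − q₁ − (1/2)E[q₂] − 19 = 0.
Substituting E[q₂] and solving: E[c₂] = 26.5, so q₁ = (100 − 2·19 + 26.5)/(3/2) = 59.
q₂(low-cost) = (100 − 25 − (1/2)·59) = 45.5.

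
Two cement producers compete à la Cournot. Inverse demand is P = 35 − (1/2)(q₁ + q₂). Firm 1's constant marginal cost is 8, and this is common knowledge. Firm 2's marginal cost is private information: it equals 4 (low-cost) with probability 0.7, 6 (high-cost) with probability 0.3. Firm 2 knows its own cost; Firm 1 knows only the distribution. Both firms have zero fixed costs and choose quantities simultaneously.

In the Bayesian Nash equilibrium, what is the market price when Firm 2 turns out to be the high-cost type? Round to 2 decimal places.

16.57

Firm 2 with cost c maximizes (35 − (1/2)(q₁+q₂) − c)·q₂, giving q₂(c) = (35 − c − (1/2)q₁).
E[c₂] = 0.7·4 + 0.3·6 = 4.6
Firm 1's FOC against E[q₂] yields q₁ = (35 − 2·8 + E[c₂])/(3/2) = (35 − 16 + 4.6)/(3/2) = 15.7333.
q₂(high-cost) = 21.1333, so P = 35 − (1/2)·(15.7333 + 21.1333) = 16.5667.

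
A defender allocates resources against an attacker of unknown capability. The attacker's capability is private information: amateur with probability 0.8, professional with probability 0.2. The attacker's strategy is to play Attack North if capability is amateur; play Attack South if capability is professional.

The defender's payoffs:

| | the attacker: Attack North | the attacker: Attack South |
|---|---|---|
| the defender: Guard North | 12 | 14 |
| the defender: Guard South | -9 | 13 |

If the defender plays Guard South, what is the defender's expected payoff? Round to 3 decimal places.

-4.600

E[Guard South] = 0.8·(-9) + 0.2·13 = (-7.2) + 2.6 = -4.6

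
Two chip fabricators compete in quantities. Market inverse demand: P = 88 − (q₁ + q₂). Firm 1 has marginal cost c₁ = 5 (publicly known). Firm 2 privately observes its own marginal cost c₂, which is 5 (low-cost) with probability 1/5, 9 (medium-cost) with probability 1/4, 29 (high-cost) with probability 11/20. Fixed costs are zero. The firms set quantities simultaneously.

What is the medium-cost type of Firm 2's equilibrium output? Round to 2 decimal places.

23.30

Type-c best response for Firm 2: q₂(c) = (88 − c)/2 − q₁/2.
Firm 1 maximizes expected profit; its first-order condition is 88 − 2q₁ − E[q₂] − 5 = 0.
Substituting E[q₂] and solving: E[c₂] = 19.2, so q₁ = (88 − 2·5 + 19.2)/3 = 32.4.
q₂(medium-cost) = (88 − 9 − 32.4)/2 = 23.3.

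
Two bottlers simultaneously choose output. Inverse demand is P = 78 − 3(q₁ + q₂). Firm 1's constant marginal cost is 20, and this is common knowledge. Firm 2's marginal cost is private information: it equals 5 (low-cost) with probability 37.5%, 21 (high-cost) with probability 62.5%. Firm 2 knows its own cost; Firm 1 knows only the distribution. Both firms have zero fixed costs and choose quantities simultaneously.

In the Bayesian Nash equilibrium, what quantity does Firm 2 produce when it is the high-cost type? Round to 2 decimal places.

Type-c best response for Firm 2: q₂(c) = (78 − c)/6 − q₁/2.
Firm 1 maximizes expected profit; its first-order condition is 78 − 6q₁ − 3E[q₂] − 20 = 0.
Substituting E[q₂] and solving: E[c₂] = 15, so q₁ = (78 − 2·20 + 15)/9 = 5.88889.
q₂(high-cost) = (78 − 21 − 3·5.88889)/6 = 6.55556.

6.56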